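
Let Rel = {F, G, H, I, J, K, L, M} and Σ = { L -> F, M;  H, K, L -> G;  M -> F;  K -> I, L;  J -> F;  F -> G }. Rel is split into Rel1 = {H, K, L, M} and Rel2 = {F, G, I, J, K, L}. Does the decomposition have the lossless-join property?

Common attributes: Rel1 ∩ Rel2 = {K, L}.
Closure of {K, L}: L → F, M applies, adding F, M; K → I, L applies, adding I; F → G applies, adding G. So (K, L)⁺ = {F, G, I, K, L, M}.
The closure contains neither all of Rel1 = {H, K, L, M} nor all of Rel2 = {F, G, I, J, K, L}, so the common attributes are not a superkey of either fragment. The join is lossy.

No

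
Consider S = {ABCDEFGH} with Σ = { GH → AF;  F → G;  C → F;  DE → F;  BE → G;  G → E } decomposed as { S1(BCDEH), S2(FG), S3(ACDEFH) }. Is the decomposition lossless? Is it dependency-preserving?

Lossless test (chase): Rows 2 and 3 agree on F; apply F→G and equate their G entries. Rows 1 and 3 agree on C; apply C→F and equate their F entries. Rows 2 and 3 agree on G; apply G→E and equate their E entries. Rows 1 and 2 agree on F; apply F→G and equate their G entries. Rows 1 and 3 agree on GH; apply GH→AF and equate their AF entries. Row 1 is now all distinguished symbols — the join is lossless.
Dependency preservation: the restricted closure of {GH} across the fragments never reaches {AF}, so GH → AF cannot be enforced without a join — not preserved.

lossless but not dependency-preserving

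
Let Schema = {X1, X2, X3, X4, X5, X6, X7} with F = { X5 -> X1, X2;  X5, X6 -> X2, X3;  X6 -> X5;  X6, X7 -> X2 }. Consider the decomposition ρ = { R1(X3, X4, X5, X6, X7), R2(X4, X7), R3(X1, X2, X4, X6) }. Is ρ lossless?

Yes

Chase test. Columns are X1, X2, X3, X4, X5, X6, X7; row i has aⱼ where attribute j ∈ Ri, else bᵢⱼ.
Initial tableau (one row per fragment):
  row 1: b11 b12 a3 a4 a5 a6 a7
  row 2: b21 b22 b23 a4 b25 b26 a7
  row 3: a1 a2 b33 a4 b35 a6 b37
Rows 1 and 3 agree on X6; apply X6→X5 and equate their X5 entries.
Rows 1 and 3 agree on X5; apply X5→X1, X2 and equate their X1, X2 entries.
Rows 1 and 3 agree on X5, X6; apply X5, X6→X2, X3 and equate their X2, X3 entries.
Row 1 is now all distinguished symbols — the join is lossless.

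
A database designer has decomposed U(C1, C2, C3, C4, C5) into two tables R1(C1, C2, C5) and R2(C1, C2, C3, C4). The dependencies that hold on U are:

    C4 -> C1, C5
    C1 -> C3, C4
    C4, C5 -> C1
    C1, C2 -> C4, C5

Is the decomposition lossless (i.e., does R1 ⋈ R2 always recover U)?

Common attributes: R1 ∩ R2 = {C1, C2}.
Closure of {C1, C2}: C1 → C3, C4 applies, adding C3, C4; C1, C2 → C4, C5 applies, adding C5. So (C1, C2)⁺ = {C1, C2, C3, C4, C5}.
This closure contains every attribute of R1, so R1 ∩ R2 → R1. The join is lossless.

Yes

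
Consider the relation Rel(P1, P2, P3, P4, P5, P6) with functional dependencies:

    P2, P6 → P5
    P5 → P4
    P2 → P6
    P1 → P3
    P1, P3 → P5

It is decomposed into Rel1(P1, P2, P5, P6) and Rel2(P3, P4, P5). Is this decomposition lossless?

No

Common attributes: Rel1 ∩ Rel2 = {P5}.
Closure of {P5}: P5 → P4 applies, adding P4. So (P5)⁺ = {P4, P5}.
The closure contains neither all of Rel1 = {P1, P2, P5, P6} nor all of Rel2 = {P3, P4, P5}, so the common attributes are not a superkey of either fragment. The join is lossy.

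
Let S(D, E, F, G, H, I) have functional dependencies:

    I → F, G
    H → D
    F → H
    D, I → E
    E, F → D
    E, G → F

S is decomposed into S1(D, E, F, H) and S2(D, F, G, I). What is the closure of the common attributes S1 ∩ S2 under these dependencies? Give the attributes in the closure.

S1 ∩ S2 = {D, F}.
F → H applies, adding H
Closure: {D, F, H}.

D, F, H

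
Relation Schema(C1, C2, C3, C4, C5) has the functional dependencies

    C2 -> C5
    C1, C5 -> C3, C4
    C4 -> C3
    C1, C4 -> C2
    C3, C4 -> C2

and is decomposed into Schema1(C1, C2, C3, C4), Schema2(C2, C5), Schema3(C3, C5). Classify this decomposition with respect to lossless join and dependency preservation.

Lossless test (chase): Rows 1 and 2 agree on C2; apply C2→C5 and equate their C5 entries. Row 1 is now all distinguished symbols — the join is lossless.
Dependency preservation: the restricted closure of {C1, C5} across the fragments never reaches {C3, C4}, so C1, C5 → C3, C4 cannot be enforced without a join — not preserved.

lossless but not dependency-preserving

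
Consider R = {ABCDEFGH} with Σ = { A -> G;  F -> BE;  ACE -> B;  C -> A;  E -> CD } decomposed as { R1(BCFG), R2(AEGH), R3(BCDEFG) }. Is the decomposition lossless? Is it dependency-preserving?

lossy and not dependency-preserving

Lossless test (chase): Rows 1 and 3 agree on F; apply F→BE and equate their BE entries. Rows 1 and 3 agree on C; apply C→A and equate their A entries. Rows 1 and 2 agree on E; apply E→CD and equate their CD entries. Rows 1 and 3 agree on E; apply E→CD and equate their CD entries. Rows 1 and 2 agree on C; apply C→A and equate their A entries. Rows 1 and 2 agree on ACE; apply ACE→B and equate their B entries. No row becomes fully distinguished — the join is lossy.
Dependency preservation: the restricted closure of {C} across the fragments never reaches {A}, so C → A cannot be enforced without a join — not preserved.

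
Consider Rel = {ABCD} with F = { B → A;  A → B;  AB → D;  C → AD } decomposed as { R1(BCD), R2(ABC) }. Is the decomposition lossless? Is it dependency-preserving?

lossless and dependency-preserving

Lossless test: (BC)⁺ = {ABCD}, which contains all of one fragment — lossless.
Dependency preservation: AB → D; C → AD are not contained in any single fragment, but the restricted closure of each left-hand side across the fragments still reaches the right-hand side; the remaining FDs each lie inside some fragment. All dependencies are preserved.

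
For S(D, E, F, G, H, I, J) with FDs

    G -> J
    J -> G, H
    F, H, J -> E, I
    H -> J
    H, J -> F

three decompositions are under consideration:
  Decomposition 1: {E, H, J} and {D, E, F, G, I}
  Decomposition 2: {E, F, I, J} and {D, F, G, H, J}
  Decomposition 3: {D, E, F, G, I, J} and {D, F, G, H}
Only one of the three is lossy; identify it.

Decomposition 1

Decomposition 1: common = {E}, closure = {E} → lossy.
Decomposition 2: common = {F, J}, closure = {E, F, G, H, I, J} → lossless.
Decomposition 3: common = {D, F, G}, closure = {D, E, F, G, H, I, J} → lossless.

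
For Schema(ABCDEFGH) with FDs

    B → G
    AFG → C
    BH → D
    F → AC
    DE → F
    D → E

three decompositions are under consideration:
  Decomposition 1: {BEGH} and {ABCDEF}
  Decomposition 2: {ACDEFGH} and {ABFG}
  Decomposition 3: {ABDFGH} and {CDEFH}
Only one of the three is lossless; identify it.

Decomposition 1: common = {BE}, closure = {BEG} → lossy.
Decomposition 2: common = {AFG}, closure = {ACFG} → lossy.
Decomposition 3: common = {DFH}, closure = {ACDEFH} → lossless.

Decomposition 3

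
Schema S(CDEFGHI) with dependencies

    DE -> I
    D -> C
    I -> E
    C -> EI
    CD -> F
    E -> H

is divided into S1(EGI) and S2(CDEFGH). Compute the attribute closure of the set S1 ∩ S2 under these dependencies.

EGH

S1 ∩ S2 = {EG}.
E → H applies, adding H
Closure: {EGH}.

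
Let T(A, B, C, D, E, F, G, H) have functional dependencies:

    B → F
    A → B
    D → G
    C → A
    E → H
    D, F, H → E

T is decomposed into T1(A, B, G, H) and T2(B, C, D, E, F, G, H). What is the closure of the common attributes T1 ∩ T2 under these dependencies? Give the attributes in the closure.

T1 ∩ T2 = {B, G, H}.
B → F applies, adding F
Closure: {B, F, G, H}.

B, F, G, H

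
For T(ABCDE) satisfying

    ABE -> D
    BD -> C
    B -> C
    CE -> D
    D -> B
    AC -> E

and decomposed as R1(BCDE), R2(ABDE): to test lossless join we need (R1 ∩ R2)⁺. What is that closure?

R1 ∩ R2 = {BDE}.
BD → C applies, adding C
Closure: {BCDE}.

BCDE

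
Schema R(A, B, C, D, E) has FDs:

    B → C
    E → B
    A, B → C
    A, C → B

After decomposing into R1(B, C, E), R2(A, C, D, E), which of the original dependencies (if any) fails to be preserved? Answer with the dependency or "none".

Check A, C → B: no single fragment contains all of {A, B, C}, and the restricted closure of {A, C} across the fragments never reaches {B}.
B → C is preserved.
E → B is preserved.
A, B → C is preserved.

A, C → B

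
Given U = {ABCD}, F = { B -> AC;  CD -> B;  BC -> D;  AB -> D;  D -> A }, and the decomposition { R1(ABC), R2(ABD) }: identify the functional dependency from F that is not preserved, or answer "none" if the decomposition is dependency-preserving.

CD -> B

Check CD → B: no single fragment contains all of {BCD}, and the restricted closure of {CD} across the fragments never reaches {B}.
B → AC is preserved.
BC → D is preserved.
AB → D is preserved.
D → A is preserved.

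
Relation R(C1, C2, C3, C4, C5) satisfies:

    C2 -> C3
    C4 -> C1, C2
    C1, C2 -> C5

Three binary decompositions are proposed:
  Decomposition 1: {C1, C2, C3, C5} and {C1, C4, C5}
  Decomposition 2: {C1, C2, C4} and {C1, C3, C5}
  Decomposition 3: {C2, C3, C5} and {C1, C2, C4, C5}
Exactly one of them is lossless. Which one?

Decomposition 1: common = {C1, C5}, closure = {C1, C5} → lossy.
Decomposition 2: common = {C1}, closure = {C1} → lossy.
Decomposition 3: common = {C2, C5}, closure = {C2, C3, C5} → lossless.

Decomposition 3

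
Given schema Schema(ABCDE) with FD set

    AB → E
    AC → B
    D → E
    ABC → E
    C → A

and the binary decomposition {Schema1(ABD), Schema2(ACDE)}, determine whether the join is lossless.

Common attributes: Schema1 ∩ Schema2 = {AD}.
Closure of {AD}: D → E applies, adding E. So (AD)⁺ = {ADE}.
The closure contains neither all of Schema1 = {ABD} nor all of Schema2 = {ACDE}, so the common attributes are not a superkey of either fragment. The join is lossy.

No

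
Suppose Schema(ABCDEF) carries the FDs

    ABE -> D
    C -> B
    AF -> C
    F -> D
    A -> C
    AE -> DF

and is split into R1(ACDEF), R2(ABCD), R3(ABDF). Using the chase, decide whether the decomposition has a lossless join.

Yes

Chase test. Columns are ABCDEF; row i has aⱼ where attribute j ∈ Ri, else bᵢⱼ.
Initial tableau (one row per fragment):
  row 1: a1 b12 a3 a4 a5 a6
  row 2: a1 a2 a3 a4 b25 b26
  row 3: a1 a2 b33 a4 b35 a6
Rows 1 and 2 agree on C; apply C→B and equate their B entries.
Rows 1 and 3 agree on AF; apply AF→C and equate their C entries.
Row 1 is now all distinguished symbols — the join is lossless.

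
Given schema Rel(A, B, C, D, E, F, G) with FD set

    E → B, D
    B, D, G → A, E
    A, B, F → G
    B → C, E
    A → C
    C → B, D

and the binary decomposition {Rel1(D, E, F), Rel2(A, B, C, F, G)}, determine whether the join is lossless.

Common attributes: Rel1 ∩ Rel2 = {F}.
No dependency enlarges {F}, so (F)⁺ = {F}.
The closure contains neither all of Rel1 = {D, E, F} nor all of Rel2 = {A, B, C, F, G}, so the common attributes are not a superkey of either fragment. The join is lossy.

No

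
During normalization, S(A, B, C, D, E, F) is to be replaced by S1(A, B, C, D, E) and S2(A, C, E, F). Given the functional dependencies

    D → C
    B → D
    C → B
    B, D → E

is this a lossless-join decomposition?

Yes

Common attributes: S1 ∩ S2 = {A, C, E}.
Closure of {A, C, E}: C → B applies, adding B; B → D applies, adding D. So (A, C, E)⁺ = {A, B, C, D, E}.
This closure contains every attribute of S1, so S1 ∩ S2 → S1. The join is lossless.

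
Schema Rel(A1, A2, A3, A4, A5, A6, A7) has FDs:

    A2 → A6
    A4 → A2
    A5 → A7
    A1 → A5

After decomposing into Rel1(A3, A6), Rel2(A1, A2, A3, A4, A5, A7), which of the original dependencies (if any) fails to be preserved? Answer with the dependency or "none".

Check A2 → A6: no single fragment contains all of {A2, A6}, and the restricted closure of {A2} across the fragments never reaches {A6}.
A4 → A2 is preserved.
A5 → A7 is preserved.
A1 → A5 is preserved.

A2 → A6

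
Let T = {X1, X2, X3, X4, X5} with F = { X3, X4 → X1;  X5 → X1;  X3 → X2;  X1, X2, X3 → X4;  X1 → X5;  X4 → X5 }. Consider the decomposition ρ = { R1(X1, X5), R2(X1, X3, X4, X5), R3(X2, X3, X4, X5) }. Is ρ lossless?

Chase test. Columns are X1, X2, X3, X4, X5; row i has aⱼ where attribute j ∈ Ri, else bᵢⱼ.
Initial tableau (one row per fragment):
  row 1: a1 b12 b13 b14 a5
  row 2: a1 b22 a3 a4 a5
  row 3: b31 a2 a3 a4 a5
Rows 2 and 3 agree on X3, X4; apply X3, X4→X1 and equate their X1 entries.
Rows 2 and 3 agree on X3; apply X3→X2 and equate their X2 entries.
Row 2 is now all distinguished symbols — the join is lossless.

Yes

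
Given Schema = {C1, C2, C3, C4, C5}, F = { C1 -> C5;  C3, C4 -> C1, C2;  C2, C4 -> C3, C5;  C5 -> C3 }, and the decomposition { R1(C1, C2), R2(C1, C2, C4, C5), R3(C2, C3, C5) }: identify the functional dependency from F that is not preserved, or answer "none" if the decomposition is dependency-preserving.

Check C3, C4 → C1, C2: no single fragment contains all of {C1, C2, C3, C4}, and the restricted closure of {C3, C4} across the fragments never reaches {C1, C2}.
C1 → C5 is preserved.
C2, C4 → C3, C5 is preserved.
C5 → C3 is preserved.

C3, C4 -> C1, C2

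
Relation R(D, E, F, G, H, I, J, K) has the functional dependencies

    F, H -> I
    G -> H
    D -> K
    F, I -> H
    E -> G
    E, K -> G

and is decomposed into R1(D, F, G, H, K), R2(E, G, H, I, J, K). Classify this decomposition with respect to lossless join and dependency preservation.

Lossless test: (G, H, K)⁺ = {G, H, K}, which is a superkey of neither fragment — lossy.
Dependency preservation: the restricted closure of {F, H} across the fragments never reaches {I}, so F, H → I cannot be enforced without a join — not preserved.

lossy and not dependency-preserving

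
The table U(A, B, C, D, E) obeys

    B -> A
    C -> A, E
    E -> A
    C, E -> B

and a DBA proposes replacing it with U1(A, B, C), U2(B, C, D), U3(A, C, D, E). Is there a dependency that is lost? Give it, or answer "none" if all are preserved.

none

B → A lies within U1.
C → A, E lies within U3.
E → A lies within U3.
C, E → B: restricted closure across fragments reaches B.
Every dependency is enforceable on the fragments, so the decomposition is dependency-preserving.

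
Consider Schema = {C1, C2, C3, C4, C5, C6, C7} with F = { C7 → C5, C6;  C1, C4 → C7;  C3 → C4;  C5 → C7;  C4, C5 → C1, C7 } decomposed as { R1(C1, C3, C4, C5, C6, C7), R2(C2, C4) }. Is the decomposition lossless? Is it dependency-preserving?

lossy but dependency-preserving

Lossless test: (C4)⁺ = {C4}, which is a superkey of neither fragment — lossy.
Dependency preservation: every FD's attributes lie within a single fragment, so each can be enforced locally — preserved.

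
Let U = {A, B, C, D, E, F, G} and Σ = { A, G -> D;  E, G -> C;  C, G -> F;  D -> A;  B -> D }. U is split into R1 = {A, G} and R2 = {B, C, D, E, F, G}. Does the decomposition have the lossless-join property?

Common attributes: R1 ∩ R2 = {G}.
No dependency enlarges {G}, so (G)⁺ = {G}.
The closure contains neither all of R1 = {A, G} nor all of R2 = {B, C, D, E, F, G}, so the common attributes are not a superkey of either fragment. The join is lossy.

No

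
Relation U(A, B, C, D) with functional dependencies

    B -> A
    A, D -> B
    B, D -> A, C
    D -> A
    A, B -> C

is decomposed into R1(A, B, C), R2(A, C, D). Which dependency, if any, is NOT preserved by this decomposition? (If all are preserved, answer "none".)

A, D -> B

Check A, D → B: no single fragment contains all of {A, B, D}, and the restricted closure of {A, D} across the fragments never reaches {B}.
B → A is preserved.
B, D → A, C is preserved.
D → A is preserved.
A, B → C is preserved.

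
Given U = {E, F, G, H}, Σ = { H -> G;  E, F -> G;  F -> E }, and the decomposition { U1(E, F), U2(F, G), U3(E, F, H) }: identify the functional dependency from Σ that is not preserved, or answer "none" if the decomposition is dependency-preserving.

Check H → G: no single fragment contains all of {G, H}, and the restricted closure of {H} across the fragments never reaches {G}.
E, F → G is preserved.
F → E is preserved.

H -> G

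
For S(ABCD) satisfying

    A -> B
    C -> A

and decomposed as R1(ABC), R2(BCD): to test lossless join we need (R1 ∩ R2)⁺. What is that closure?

R1 ∩ R2 = {BC}.
C → A applies, adding A
Closure: {ABC}.

ABC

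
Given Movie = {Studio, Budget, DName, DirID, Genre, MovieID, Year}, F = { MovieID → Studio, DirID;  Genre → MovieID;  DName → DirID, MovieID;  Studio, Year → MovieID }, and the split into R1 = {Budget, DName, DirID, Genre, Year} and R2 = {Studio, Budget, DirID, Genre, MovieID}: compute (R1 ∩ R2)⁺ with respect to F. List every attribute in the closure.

R1 ∩ R2 = {Budget, DirID, Genre}.
Genre → MovieID applies, adding MovieID
MovieID → Studio, DirID applies, adding Studio
Closure: {Studio, Budget, DirID, Genre, MovieID}.

Studio, Budget, DirID, Genre, MovieID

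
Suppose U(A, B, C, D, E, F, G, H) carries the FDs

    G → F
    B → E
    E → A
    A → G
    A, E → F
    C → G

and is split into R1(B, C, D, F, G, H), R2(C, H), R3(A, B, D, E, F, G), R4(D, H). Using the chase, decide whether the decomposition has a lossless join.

Yes

Chase test. Columns are A, B, C, D, E, F, G, H; row i has aⱼ where attribute j ∈ Ri, else bᵢⱼ.
Initial tableau (one row per fragment):
  row 1: b11 a2 a3 a4 b15 a6 a7 a8
  row 2: b21 b22 a3 b24 b25 b26 b27 a8
  row 3: a1 a2 b33 a4 a5 a6 a7 b38
  row 4: b41 b42 b43 a4 b45 b46 b47 a8
Rows 1 and 3 agree on B; apply B→E and equate their E entries.
Rows 1 and 3 agree on E; apply E→A and equate their A entries.
Rows 1 and 2 agree on C; apply C→G and equate their G entries.
Rows 1 and 2 agree on G; apply G→F and equate their F entries.
Row 1 is now all distinguished symbols — the join is lossless.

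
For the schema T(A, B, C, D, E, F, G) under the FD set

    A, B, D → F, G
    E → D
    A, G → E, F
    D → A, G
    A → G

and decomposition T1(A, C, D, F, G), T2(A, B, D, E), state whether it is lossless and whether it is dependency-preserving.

Lossless test: (A, D)⁺ = {A, D, E, F, G}, which is a superkey of neither fragment — lossy.
Dependency preservation: A, B, D → F, G; A, G → E, F are not contained in any single fragment, but the restricted closure of each left-hand side across the fragments still reaches the right-hand side; the remaining FDs each lie inside some fragment. All dependencies are preserved.

lossy but dependency-preserving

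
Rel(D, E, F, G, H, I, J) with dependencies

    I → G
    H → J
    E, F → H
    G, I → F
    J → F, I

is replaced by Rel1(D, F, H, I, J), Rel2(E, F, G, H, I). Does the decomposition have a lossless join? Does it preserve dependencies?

lossy but dependency-preserving

Lossless test: (F, H, I)⁺ = {F, G, H, I, J}, which is a superkey of neither fragment — lossy.
Dependency preservation: every FD's attributes lie within a single fragment, so each can be enforced locally — preserved.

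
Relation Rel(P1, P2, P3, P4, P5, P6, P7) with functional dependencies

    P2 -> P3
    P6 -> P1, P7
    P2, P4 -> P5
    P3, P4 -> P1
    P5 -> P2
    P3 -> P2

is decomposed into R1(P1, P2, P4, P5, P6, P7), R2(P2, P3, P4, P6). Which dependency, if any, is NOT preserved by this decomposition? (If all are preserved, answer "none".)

none

P2 → P3 lies within R2.
P6 → P1, P7 lies within R1.
P2, P4 → P5 lies within R1.
P3, P4 → P1: restricted closure across fragments reaches P1.
P5 → P2 lies within R1.
P3 → P2 lies within R2.
Every dependency is enforceable on the fragments, so the decomposition is dependency-preserving.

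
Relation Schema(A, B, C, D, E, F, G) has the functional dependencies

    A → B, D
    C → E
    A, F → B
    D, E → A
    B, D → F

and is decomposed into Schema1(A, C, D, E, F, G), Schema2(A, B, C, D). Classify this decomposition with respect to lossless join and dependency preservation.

Lossless test: (A, C, D)⁺ = {A, B, C, D, E, F}, which contains all of one fragment — lossless.
Dependency preservation: the restricted closure of {B, D} across the fragments never reaches {F}, so B, D → F cannot be enforced without a join — not preserved.

lossless but not dependency-preserving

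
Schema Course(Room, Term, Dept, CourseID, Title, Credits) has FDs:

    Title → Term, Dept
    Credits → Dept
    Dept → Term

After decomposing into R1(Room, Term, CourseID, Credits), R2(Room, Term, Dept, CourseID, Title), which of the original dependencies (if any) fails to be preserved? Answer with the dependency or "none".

Check Credits → Dept: no single fragment contains all of {Dept, Credits}, and the restricted closure of {Credits} across the fragments never reaches {Dept}.
Title → Term, Dept is preserved.
Dept → Term is preserved.

Credits → Dept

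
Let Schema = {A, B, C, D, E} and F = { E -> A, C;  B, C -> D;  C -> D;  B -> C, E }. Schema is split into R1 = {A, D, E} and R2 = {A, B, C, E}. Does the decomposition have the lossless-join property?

Common attributes: R1 ∩ R2 = {A, E}.
Closure of {A, E}: E → A, C applies, adding C; C → D applies, adding D. So (A, E)⁺ = {A, C, D, E}.
This closure contains every attribute of R1, so R1 ∩ R2 → R1. The join is lossless.

Yes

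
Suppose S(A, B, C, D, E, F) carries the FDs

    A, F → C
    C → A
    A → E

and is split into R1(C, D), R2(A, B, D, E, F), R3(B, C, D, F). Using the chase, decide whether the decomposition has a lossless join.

Chase test. Columns are A, B, C, D, E, F; row i has aⱼ where attribute j ∈ Ri, else bᵢⱼ.
Initial tableau (one row per fragment):
  row 1: b11 b12 a3 a4 b15 b16
  row 2: a1 a2 b23 a4 a5 a6
  row 3: b31 a2 a3 a4 b35 a6
Rows 1 and 3 agree on C; apply C→A and equate their A entries.
Rows 1 and 3 agree on A; apply A→E and equate their E entries.
No row becomes fully distinguished — the join is lossy.

No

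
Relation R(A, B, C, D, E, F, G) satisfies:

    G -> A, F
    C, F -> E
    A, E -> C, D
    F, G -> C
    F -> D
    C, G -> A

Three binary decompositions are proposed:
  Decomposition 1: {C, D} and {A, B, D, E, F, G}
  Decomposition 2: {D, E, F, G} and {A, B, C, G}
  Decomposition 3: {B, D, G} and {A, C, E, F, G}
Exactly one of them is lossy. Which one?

Decomposition 1

Decomposition 1: common = {D}, closure = {D} → lossy.
Decomposition 2: common = {G}, closure = {A, C, D, E, F, G} → lossless.
Decomposition 3: common = {G}, closure = {A, C, D, E, F, G} → lossless.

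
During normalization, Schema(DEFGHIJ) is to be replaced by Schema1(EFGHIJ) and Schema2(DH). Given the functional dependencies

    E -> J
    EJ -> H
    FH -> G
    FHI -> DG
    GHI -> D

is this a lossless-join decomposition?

No

Common attributes: Schema1 ∩ Schema2 = {H}.
No dependency enlarges {H}, so (H)⁺ = {H}.
The closure contains neither all of Schema1 = {EFGHIJ} nor all of Schema2 = {DH}, so the common attributes are not a superkey of either fragment. The join is lossy.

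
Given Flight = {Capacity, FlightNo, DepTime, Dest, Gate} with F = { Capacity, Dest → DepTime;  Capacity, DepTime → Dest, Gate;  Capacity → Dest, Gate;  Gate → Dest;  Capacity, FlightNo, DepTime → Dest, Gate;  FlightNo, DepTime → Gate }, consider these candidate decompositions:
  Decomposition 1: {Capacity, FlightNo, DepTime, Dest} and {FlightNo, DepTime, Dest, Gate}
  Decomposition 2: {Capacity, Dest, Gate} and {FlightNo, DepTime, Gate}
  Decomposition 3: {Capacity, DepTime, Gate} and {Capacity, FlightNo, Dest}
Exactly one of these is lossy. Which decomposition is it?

Decomposition 1: common = {FlightNo, DepTime, Dest}, closure = {FlightNo, DepTime, Dest, Gate} → lossless.
Decomposition 2: common = {Gate}, closure = {Dest, Gate} → lossy.
Decomposition 3: common = {Capacity}, closure = {Capacity, DepTime, Dest, Gate} → lossless.

Decomposition 2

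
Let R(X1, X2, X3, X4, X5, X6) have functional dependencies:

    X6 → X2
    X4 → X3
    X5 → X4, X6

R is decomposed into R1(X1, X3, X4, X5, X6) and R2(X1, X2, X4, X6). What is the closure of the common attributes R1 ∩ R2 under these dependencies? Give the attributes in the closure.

R1 ∩ R2 = {X1, X4, X6}.
X6 → X2 applies, adding X2
X4 → X3 applies, adding X3
Closure: {X1, X2, X3, X4, X6}.

X1, X2, X3, X4, X6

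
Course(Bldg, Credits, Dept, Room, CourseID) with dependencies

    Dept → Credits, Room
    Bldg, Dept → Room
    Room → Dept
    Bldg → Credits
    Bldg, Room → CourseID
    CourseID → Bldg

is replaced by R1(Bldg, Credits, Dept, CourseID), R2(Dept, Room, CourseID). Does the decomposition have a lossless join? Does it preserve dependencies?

lossless and dependency-preserving

Lossless test: (Dept, CourseID)⁺ = {Bldg, Credits, Dept, Room, CourseID}, which contains all of one fragment — lossless.
Dependency preservation: Dept → Credits, Room; Bldg, Dept → Room; Bldg, Room → CourseID are not contained in any single fragment, but the restricted closure of each left-hand side across the fragments still reaches the right-hand side; the remaining FDs each lie inside some fragment. All dependencies are preserved.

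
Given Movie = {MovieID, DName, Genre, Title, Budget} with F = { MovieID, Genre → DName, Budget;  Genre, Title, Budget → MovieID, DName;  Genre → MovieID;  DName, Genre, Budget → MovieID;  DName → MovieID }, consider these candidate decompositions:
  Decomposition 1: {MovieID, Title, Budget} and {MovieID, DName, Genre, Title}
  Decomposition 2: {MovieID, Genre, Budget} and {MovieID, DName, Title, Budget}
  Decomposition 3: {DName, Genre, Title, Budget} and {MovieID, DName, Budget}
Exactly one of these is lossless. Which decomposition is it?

Decomposition 1: common = {MovieID, Title}, closure = {MovieID, Title} → lossy.
Decomposition 2: common = {MovieID, Budget}, closure = {MovieID, Budget} → lossy.
Decomposition 3: common = {DName, Budget}, closure = {MovieID, DName, Budget} → lossless.

Decomposition 3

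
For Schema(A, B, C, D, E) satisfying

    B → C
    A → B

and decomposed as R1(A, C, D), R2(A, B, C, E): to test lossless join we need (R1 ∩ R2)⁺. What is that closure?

R1 ∩ R2 = {A, C}.
A → B applies, adding B
Closure: {A, B, C}.

A, B, C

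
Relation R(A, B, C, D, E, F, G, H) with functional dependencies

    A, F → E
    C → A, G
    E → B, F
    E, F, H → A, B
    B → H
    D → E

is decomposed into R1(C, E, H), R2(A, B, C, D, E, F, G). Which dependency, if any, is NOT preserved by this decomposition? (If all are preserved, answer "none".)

B → H

Check B → H: no single fragment contains all of {B, H}, and the restricted closure of {B} across the fragments never reaches {H}.
A, F → E is preserved.
C → A, G is preserved.
E → B, F is preserved.
E, F, H → A, B is preserved.
D → E is preserved.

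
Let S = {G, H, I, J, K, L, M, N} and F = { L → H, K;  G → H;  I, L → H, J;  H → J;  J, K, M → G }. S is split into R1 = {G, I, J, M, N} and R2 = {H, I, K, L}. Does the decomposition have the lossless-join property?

No

Common attributes: R1 ∩ R2 = {I}.
No dependency enlarges {I}, so (I)⁺ = {I}.
The closure contains neither all of R1 = {G, I, J, M, N} nor all of R2 = {H, I, K, L}, so the common attributes are not a superkey of either fragment. The join is lossy.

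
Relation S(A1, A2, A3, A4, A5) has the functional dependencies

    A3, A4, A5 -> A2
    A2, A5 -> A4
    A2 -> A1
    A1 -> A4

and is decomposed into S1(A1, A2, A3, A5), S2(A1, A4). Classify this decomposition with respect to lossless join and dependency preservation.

lossless but not dependency-preserving

Lossless test: (A1)⁺ = {A1, A4}, which contains all of one fragment — lossless.
Dependency preservation: the restricted closure of {A3, A4, A5} across the fragments never reaches {A2}, so A3, A4, A5 → A2 cannot be enforced without a join — not preserved.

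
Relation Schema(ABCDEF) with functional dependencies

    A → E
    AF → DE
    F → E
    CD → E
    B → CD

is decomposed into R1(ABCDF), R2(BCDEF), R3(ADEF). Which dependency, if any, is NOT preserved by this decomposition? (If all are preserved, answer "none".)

A → E lies within R3.
AF → DE lies within R3.
F → E lies within R2.
CD → E lies within R2.
B → CD lies within R1.
Every dependency is enforceable on the fragments, so the decomposition is dependency-preserving.

none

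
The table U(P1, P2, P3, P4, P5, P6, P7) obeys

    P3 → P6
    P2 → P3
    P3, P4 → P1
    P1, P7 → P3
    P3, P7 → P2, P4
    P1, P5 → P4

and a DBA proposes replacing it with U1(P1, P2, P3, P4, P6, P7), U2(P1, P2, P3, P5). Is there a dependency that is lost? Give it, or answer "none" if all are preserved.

P1, P5 → P4

Check P1, P5 → P4: no single fragment contains all of {P1, P4, P5}, and the restricted closure of {P1, P5} across the fragments never reaches {P4}.
P3 → P6 is preserved.
P2 → P3 is preserved.
P3, P4 → P1 is preserved.
P1, P7 → P3 is preserved.
P3, P7 → P2, P4 is preserved.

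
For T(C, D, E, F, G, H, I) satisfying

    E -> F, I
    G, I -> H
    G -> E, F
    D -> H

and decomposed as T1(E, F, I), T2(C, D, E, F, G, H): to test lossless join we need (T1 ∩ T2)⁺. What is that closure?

T1 ∩ T2 = {E, F}.
E → F, I applies, adding I
Closure: {E, F, I}.

E, F, I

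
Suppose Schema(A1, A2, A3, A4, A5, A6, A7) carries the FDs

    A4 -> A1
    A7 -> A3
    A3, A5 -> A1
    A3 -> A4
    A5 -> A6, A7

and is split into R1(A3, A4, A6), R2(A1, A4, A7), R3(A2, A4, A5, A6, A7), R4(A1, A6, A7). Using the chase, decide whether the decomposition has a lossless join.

No

Chase test. Columns are A1, A2, A3, A4, A5, A6, A7; row i has aⱼ where attribute j ∈ Ri, else bᵢⱼ.
Initial tableau (one row per fragment):
  row 1: b11 b12 a3 a4 b15 a6 b17
  row 2: a1 b22 b23 a4 b25 b26 a7
  row 3: b31 a2 b33 a4 a5 a6 a7
  row 4: a1 b42 b43 b44 b45 a6 a7
Rows 1 and 2 agree on A4; apply A4→A1 and equate their A1 entries.
Rows 1 and 3 agree on A4; apply A4→A1 and equate their A1 entries.
Rows 2 and 3 agree on A7; apply A7→A3 and equate their A3 entries.
Rows 2 and 4 agree on A7; apply A7→A3 and equate their A3 entries.
Rows 2 and 4 agree on A3; apply A3→A4 and equate their A4 entries.
No row becomes fully distinguished — the join is lossy.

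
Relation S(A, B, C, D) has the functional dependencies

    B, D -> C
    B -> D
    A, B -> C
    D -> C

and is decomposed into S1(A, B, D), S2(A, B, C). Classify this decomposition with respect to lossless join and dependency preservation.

lossless but not dependency-preserving

Lossless test: (A, B)⁺ = {A, B, C, D}, which contains all of one fragment — lossless.
Dependency preservation: the restricted closure of {D} across the fragments never reaches {C}, so D → C cannot be enforced without a join — not preserved.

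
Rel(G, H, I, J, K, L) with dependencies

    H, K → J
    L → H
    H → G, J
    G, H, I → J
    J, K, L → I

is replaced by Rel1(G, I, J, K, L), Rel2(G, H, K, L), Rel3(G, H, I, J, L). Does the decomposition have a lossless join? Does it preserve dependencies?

lossless and dependency-preserving

Lossless test (chase): Rows 1 and 2 agree on L; apply L→H and equate their H entries. Rows 1 and 2 agree on H; apply H→G, J and equate their G, J entries. Rows 1 and 2 agree on J, K, L; apply J, K, L→I and equate their I entries. Row 1 is now all distinguished symbols — the join is lossless.
Dependency preservation: H, K → J is not contained in any single fragment, but the restricted closure of its left-hand side across the fragments still reaches the right-hand side; the remaining FDs each lie inside some fragment. All dependencies are preserved.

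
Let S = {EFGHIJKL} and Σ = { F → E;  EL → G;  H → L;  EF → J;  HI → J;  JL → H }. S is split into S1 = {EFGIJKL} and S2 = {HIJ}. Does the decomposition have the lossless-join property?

No

Common attributes: S1 ∩ S2 = {IJ}.
No dependency enlarges {IJ}, so (IJ)⁺ = {IJ}.
The closure contains neither all of S1 = {EFGIJKL} nor all of S2 = {HIJ}, so the common attributes are not a superkey of either fragment. The join is lossy.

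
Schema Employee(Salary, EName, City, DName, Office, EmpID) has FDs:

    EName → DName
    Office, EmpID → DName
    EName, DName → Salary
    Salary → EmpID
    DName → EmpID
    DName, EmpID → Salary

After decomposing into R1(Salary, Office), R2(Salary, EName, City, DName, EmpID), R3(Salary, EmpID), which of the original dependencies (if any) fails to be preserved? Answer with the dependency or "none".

Office, EmpID → DName

Check Office, EmpID → DName: no single fragment contains all of {DName, Office, EmpID}, and the restricted closure of {Office, EmpID} across the fragments never reaches {DName}.
EName → DName is preserved.
EName, DName → Salary is preserved.
Salary → EmpID is preserved.
DName → EmpID is preserved.
DName, EmpID → Salary is preserved.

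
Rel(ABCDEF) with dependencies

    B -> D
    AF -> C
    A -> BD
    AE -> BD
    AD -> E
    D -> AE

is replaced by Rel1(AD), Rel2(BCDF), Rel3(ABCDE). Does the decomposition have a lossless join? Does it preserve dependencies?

lossless and dependency-preserving

Lossless test (chase): Rows 1 and 3 agree on A; apply A→BD and equate their BD entries. Rows 1 and 3 agree on AD; apply AD→E and equate their E entries. Rows 1 and 2 agree on D; apply D→AE and equate their AE entries. Row 2 is now all distinguished symbols — the join is lossless.
Dependency preservation: AF → C is not contained in any single fragment, but the restricted closure of its left-hand side across the fragments still reaches the right-hand side; the remaining FDs each lie inside some fragment. All dependencies are preserved.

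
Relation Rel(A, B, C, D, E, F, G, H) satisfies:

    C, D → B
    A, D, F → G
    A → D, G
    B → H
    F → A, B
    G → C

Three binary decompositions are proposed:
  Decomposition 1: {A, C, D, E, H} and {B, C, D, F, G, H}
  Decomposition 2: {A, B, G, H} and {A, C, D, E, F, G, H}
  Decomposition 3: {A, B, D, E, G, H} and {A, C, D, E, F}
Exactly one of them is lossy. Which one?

Decomposition 1: common = {C, D, H}, closure = {B, C, D, H} → lossy.
Decomposition 2: common = {A, G, H}, closure = {A, B, C, D, G, H} → lossless.
Decomposition 3: common = {A, D, E}, closure = {A, B, C, D, E, G, H} → lossless.

Decomposition 1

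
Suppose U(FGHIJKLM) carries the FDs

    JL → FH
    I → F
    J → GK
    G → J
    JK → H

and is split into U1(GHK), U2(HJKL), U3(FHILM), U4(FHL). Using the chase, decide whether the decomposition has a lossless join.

Chase test. Columns are FGHIJKLM; row i has aⱼ where attribute j ∈ Ui, else bᵢⱼ.
Initial tableau (one row per fragment):
  row 1: b11 a2 a3 b14 b15 a6 b17 b18
  row 2: b21 b22 a3 b24 a5 a6 a7 b28
  row 3: a1 b32 a3 a4 b35 b36 a7 a8
  row 4: a1 b42 a3 b44 b45 b46 a7 b48
No row becomes fully distinguished — the join is lossy.

No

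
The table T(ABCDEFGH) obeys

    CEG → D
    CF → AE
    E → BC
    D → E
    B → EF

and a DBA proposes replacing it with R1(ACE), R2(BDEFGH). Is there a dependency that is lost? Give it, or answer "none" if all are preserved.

Check CF → AE: no single fragment contains all of {ACEF}, and the restricted closure of {CF} across the fragments never reaches {AE}.
CEG → D is preserved.
E → BC is preserved.
D → E is preserved.
B → EF is preserved.

CF → AE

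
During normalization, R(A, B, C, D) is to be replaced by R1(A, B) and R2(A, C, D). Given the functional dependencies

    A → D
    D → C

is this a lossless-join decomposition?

Yes

Common attributes: R1 ∩ R2 = {A}.
Closure of {A}: A → D applies, adding D; D → C applies, adding C. So (A)⁺ = {A, C, D}.
This closure contains every attribute of R2, so R1 ∩ R2 → R2. The join is lossless.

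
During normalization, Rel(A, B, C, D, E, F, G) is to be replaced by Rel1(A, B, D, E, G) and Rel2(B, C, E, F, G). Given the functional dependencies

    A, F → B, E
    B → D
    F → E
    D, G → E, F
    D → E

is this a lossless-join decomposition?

No

Common attributes: Rel1 ∩ Rel2 = {B, E, G}.
Closure of {B, E, G}: B → D applies, adding D; D, G → E, F applies, adding F. So (B, E, G)⁺ = {B, D, E, F, G}.
The closure contains neither all of Rel1 = {A, B, D, E, G} nor all of Rel2 = {B, C, E, F, G}, so the common attributes are not a superkey of either fragment. The join is lossy.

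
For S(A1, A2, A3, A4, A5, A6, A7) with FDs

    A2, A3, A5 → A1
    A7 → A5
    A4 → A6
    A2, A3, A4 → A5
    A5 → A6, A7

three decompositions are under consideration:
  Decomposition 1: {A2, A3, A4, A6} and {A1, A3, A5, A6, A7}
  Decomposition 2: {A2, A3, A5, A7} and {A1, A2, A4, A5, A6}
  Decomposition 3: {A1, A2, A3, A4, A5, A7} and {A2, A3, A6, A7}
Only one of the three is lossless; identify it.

Decomposition 1: common = {A3, A6}, closure = {A3, A6} → lossy.
Decomposition 2: common = {A2, A5}, closure = {A2, A5, A6, A7} → lossy.
Decomposition 3: common = {A2, A3, A7}, closure = {A1, A2, A3, A5, A6, A7} → lossless.

Decomposition 3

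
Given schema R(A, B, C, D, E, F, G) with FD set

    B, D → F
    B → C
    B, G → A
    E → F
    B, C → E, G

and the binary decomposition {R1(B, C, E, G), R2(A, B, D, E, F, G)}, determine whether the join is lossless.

Yes

Common attributes: R1 ∩ R2 = {B, E, G}.
Closure of {B, E, G}: B → C applies, adding C; B, G → A applies, adding A; E → F applies, adding F. So (B, E, G)⁺ = {A, B, C, E, F, G}.
This closure contains every attribute of R1, so R1 ∩ R2 → R1. The join is lossless.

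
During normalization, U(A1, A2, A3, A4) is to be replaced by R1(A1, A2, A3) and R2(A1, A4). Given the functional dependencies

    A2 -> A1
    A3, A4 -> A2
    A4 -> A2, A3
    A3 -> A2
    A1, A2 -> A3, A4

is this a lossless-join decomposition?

Common attributes: R1 ∩ R2 = {A1}.
No dependency enlarges {A1}, so (A1)⁺ = {A1}.
The closure contains neither all of R1 = {A1, A2, A3} nor all of R2 = {A1, A4}, so the common attributes are not a superkey of either fragment. The join is lossy.

No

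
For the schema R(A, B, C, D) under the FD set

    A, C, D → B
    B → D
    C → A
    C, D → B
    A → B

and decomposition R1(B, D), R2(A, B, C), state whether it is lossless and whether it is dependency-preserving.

Lossless test: (B)⁺ = {B, D}, which contains all of one fragment — lossless.
Dependency preservation: A, C, D → B; C, D → B are not contained in any single fragment, but the restricted closure of each left-hand side across the fragments still reaches the right-hand side; the remaining FDs each lie inside some fragment. All dependencies are preserved.

lossless and dependency-preserving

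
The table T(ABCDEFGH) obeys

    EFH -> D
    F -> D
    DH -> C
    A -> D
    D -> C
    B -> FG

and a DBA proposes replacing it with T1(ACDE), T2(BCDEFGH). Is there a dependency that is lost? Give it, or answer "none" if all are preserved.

none

EFH → D lies within T2.
F → D lies within T2.
DH → C lies within T2.
A → D lies within T1.
D → C lies within T1.
B → FG lies within T2.
Every dependency is enforceable on the fragments, so the decomposition is dependency-preserving.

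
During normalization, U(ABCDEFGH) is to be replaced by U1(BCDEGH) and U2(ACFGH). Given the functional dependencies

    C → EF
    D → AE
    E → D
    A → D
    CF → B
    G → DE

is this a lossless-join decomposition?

Common attributes: U1 ∩ U2 = {CGH}.
Closure of {CGH}: C → EF applies, adding EF; E → D applies, adding D; CF → B applies, adding B; D → AE applies, adding A. So (CGH)⁺ = {ABCDEFGH}.
This closure contains every attribute of U1, so U1 ∩ U2 → U1. The join is lossless.

Yes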